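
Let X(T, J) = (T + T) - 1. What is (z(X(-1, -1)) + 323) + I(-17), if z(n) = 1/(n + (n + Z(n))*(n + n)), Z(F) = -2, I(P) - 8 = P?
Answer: 8479/27 ≈ 314.04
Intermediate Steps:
I(P) = 8 + P
X(T, J) = -1 + 2*T (X(T, J) = 2*T - 1 = -1 + 2*T)
z(n) = 1/(n + 2*n*(-2 + n)) (z(n) = 1/(n + (n - 2)*(n + n)) = 1/(n + (-2 + n)*(2*n)) = 1/(n + 2*n*(-2 + n)))
(z(X(-1, -1)) + 323) + I(-17) = (1/((-1 + 2*(-1))*(-3 + 2*(-1 + 2*(-1)))) + 323) + (8 - 17) = (1/((-1 - 2)*(-3 + 2*(-1 - 2))) + 323) - 9 = (1/((-3)*(-3 + 2*(-3))) + 323) - 9 = (-1/(3*(-3 - 6)) + 323) - 9 = (-1/3/(-9) + 323) - 9 = (-1/3*(-1/9) + 323) - 9 = (1/27 + 323) - 9 = 8722/27 - 9 = 8479/27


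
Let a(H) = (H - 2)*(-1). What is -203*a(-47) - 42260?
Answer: -52207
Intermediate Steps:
a(H) = 2 - H (a(H) = (-2 + H)*(-1) = 2 - H)
-203*a(-47) - 42260 = -203*(2 - 1*(-47)) - 42260 = -203*(2 + 47) - 42260 = -203*49 - 42260 = -9947 - 42260 = -52207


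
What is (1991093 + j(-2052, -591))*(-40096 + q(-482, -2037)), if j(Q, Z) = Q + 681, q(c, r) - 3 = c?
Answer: -80732970150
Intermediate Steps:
q(c, r) = 3 + c
j(Q, Z) = 681 + Q
(1991093 + j(-2052, -591))*(-40096 + q(-482, -2037)) = (1991093 + (681 - 2052))*(-40096 + (3 - 482)) = (1991093 - 1371)*(-40096 - 479) = 1989722*(-40575) = -80732970150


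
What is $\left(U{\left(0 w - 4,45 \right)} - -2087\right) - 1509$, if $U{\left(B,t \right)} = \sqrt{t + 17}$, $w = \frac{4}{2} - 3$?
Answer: $578 + \sqrt{62} \approx 585.87$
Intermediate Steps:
$w = -1$ ($w = 4 \cdot \frac{1}{2} - 3 = 2 - 3 = -1$)
$U{\left(B,t \right)} = \sqrt{17 + t}$
$\left(U{\left(0 w - 4,45 \right)} - -2087\right) - 1509 = \left(\sqrt{17 + 45} - -2087\right) - 1509 = \left(\sqrt{62} + 2087\right) - 1509 = \left(2087 + \sqrt{62}\right) - 1509 = 578 + \sqrt{62}$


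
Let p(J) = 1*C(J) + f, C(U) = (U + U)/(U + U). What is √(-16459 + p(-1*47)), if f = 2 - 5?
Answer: 3*I*√1829 ≈ 128.3*I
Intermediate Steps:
C(U) = 1 (C(U) = (2*U)/((2*U)) = (2*U)*(1/(2*U)) = 1)
f = -3
p(J) = -2 (p(J) = 1*1 - 3 = 1 - 3 = -2)
√(-16459 + p(-1*47)) = √(-16459 - 2) = √(-16461) = 3*I*√1829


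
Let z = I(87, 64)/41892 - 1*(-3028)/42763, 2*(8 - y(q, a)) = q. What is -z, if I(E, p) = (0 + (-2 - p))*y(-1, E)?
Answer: -34286311/597142532 ≈ -0.057417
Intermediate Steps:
y(q, a) = 8 - q/2
I(E, p) = -17 - 17*p/2 (I(E, p) = (0 + (-2 - p))*(8 - ½*(-1)) = (-2 - p)*(8 + ½) = (-2 - p)*(17/2) = -17 - 17*p/2)
z = 34286311/597142532 (z = (-17 - 17/2*64)/41892 - 1*(-3028)/42763 = (-17 - 544)*(1/41892) + 3028*(1/42763) = -561*1/41892 + 3028/42763 = -187/13964 + 3028/42763 = 34286311/597142532 ≈ 0.057417)
-z = -1*34286311/597142532 = -34286311/597142532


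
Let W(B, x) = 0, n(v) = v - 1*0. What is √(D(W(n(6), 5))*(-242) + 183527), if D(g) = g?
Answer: √183527 ≈ 428.40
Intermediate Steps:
n(v) = v (n(v) = v + 0 = v)
√(D(W(n(6), 5))*(-242) + 183527) = √(0*(-242) + 183527) = √(0 + 183527) = √183527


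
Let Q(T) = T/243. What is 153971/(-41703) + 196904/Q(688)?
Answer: 249410691671/3586458 ≈ 69542.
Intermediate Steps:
Q(T) = T/243 (Q(T) = T*(1/243) = T/243)
153971/(-41703) + 196904/Q(688) = 153971/(-41703) + 196904/(((1/243)*688)) = 153971*(-1/41703) + 196904/(688/243) = -153971/41703 + 196904*(243/688) = -153971/41703 + 5980959/86 = 249410691671/3586458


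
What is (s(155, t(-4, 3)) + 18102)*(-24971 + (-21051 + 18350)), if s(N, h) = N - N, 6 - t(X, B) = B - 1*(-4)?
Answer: -500918544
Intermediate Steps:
t(X, B) = 2 - B (t(X, B) = 6 - (B - 1*(-4)) = 6 - (B + 4) = 6 - (4 + B) = 6 + (-4 - B) = 2 - B)
s(N, h) = 0
(s(155, t(-4, 3)) + 18102)*(-24971 + (-21051 + 18350)) = (0 + 18102)*(-24971 + (-21051 + 18350)) = 18102*(-24971 - 2701) = 18102*(-27672) = -500918544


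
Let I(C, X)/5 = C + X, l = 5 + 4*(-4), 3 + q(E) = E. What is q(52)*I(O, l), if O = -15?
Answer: -6370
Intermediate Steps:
q(E) = -3 + E
l = -11 (l = 5 - 16 = -11)
I(C, X) = 5*C + 5*X (I(C, X) = 5*(C + X) = 5*C + 5*X)
q(52)*I(O, l) = (-3 + 52)*(5*(-15) + 5*(-11)) = 49*(-75 - 55) = 49*(-130) = -6370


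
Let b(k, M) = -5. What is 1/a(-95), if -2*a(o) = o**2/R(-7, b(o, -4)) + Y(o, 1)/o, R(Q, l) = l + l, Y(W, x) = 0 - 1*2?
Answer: 380/171471 ≈ 0.0022161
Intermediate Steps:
Y(W, x) = -2 (Y(W, x) = 0 - 2 = -2)
R(Q, l) = 2*l
a(o) = 1/o + o**2/20 (a(o) = -(o**2/((2*(-5))) - 2/o)/2 = -(o**2/(-10) - 2/o)/2 = -(o**2*(-1/10) - 2/o)/2 = -(-o**2/10 - 2/o)/2 = -(-2/o - o**2/10)/2 = 1/o + o**2/20)
1/a(-95) = 1/((1/20)*(20 + (-95)**3)/(-95)) = 1/((1/20)*(-1/95)*(20 - 857375)) = 1/((1/20)*(-1/95)*(-857355)) = 1/(171471/380) = 380/171471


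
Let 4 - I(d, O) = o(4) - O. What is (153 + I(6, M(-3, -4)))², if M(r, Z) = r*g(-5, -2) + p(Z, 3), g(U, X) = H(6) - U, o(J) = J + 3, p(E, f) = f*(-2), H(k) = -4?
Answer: 19881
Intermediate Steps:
p(E, f) = -2*f
o(J) = 3 + J
g(U, X) = -4 - U
M(r, Z) = -6 + r (M(r, Z) = r*(-4 - 1*(-5)) - 2*3 = r*(-4 + 5) - 6 = r*1 - 6 = r - 6 = -6 + r)
I(d, O) = -3 + O (I(d, O) = 4 - ((3 + 4) - O) = 4 - (7 - O) = 4 + (-7 + O) = -3 + O)
(153 + I(6, M(-3, -4)))² = (153 + (-3 + (-6 - 3)))² = (153 + (-3 - 9))² = (153 - 12)² = 141² = 19881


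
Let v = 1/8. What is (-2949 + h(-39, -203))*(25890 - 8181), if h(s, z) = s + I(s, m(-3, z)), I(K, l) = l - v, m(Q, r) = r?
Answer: -452093061/8 ≈ -5.6512e+7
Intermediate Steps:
v = 1/8 ≈ 0.12500
I(K, l) = -1/8 + l (I(K, l) = l - 1*1/8 = l - 1/8 = -1/8 + l)
h(s, z) = -1/8 + s + z (h(s, z) = s + (-1/8 + z) = -1/8 + s + z)
(-2949 + h(-39, -203))*(25890 - 8181) = (-2949 + (-1/8 - 39 - 203))*(25890 - 8181) = (-2949 - 1937/8)*17709 = -25529/8*17709 = -452093061/8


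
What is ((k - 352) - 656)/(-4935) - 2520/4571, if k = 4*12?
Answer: -76648/214837 ≈ -0.35677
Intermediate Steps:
k = 48
((k - 352) - 656)/(-4935) - 2520/4571 = ((48 - 352) - 656)/(-4935) - 2520/4571 = (-304 - 656)*(-1/4935) - 2520*1/4571 = -960*(-1/4935) - 360/653 = 64/329 - 360/653 = -76648/214837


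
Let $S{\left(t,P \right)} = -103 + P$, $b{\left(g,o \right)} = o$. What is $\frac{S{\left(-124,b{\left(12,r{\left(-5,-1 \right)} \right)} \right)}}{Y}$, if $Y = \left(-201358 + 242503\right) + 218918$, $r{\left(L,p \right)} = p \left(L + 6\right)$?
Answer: $- \frac{104}{260063} \approx -0.0003999$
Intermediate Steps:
$r{\left(L,p \right)} = p \left(6 + L\right)$
$Y = 260063$ ($Y = 41145 + 218918 = 260063$)
$\frac{S{\left(-124,b{\left(12,r{\left(-5,-1 \right)} \right)} \right)}}{Y} = \frac{-103 - \left(6 - 5\right)}{260063} = \left(-103 - 1\right) \frac{1}{260063} = \left(-104\right) \frac{1}{260063} = - \frac{104}{260063}$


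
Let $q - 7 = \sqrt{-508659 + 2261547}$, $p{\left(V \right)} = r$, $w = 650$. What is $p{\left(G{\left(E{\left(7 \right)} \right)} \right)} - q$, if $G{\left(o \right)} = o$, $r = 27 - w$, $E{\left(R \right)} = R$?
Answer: $-630 - 2 \sqrt{438222} \approx -1954.0$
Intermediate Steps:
$r = -623$ ($r = 27 - 650 = -623$)
$p{\left(V \right)} = -623$
$q = 7 + 2 \sqrt{438222}$ ($q = 7 + \sqrt{-508659 + 2261547} = 7 + \sqrt{1752888} = 7 + 2 \sqrt{438222} \approx 1331.0$)
$p{\left(G{\left(E{\left(7 \right)} \right)} \right)} - q = -623 - \left(7 + 2 \sqrt{438222}\right) = -630 - 2 \sqrt{438222}$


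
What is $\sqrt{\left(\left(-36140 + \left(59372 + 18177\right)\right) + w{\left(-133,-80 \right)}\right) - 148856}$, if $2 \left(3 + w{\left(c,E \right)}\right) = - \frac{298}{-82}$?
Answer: $\frac{i \sqrt{722481582}}{82} \approx 327.79 i$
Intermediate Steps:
$w{\left(c,E \right)} = - \frac{97}{82}$ ($w{\left(c,E \right)} = -3 + \frac{\left(-298\right) \frac{1}{-82}}{2} = -3 + \frac{\left(-298\right) \left(- \frac{1}{82}\right)}{2} = -3 + \frac{1}{2} \cdot \frac{149}{41} = -3 + \frac{149}{82} = - \frac{97}{82}$)
$\sqrt{\left(\left(-36140 + \left(59372 + 18177\right)\right) + w{\left(-133,-80 \right)}\right) - 148856} = \sqrt{\left(\left(-36140 + \left(59372 + 18177\right)\right) - \frac{97}{82}\right) - 148856} = \sqrt{\left(\left(-36140 + 77549\right) - \frac{97}{82}\right) - 148856} = \sqrt{\left(41409 - \frac{97}{82}\right) - 148856} = \sqrt{\frac{3395441}{82} - 148856} = \sqrt{- \frac{8810751}{82}} = \frac{i \sqrt{722481582}}{82}$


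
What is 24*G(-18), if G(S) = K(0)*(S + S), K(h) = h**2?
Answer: 0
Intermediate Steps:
G(S) = 0 (G(S) = 0**2*(S + S) = 0*(2*S) = 0)
24*G(-18) = 24*0 = 0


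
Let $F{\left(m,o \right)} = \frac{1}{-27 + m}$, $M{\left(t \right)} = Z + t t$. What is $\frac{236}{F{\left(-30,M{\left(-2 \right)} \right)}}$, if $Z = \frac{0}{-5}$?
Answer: $-13452$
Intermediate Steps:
$Z = 0$ ($Z = 0 \left(- \frac{1}{5}\right) = 0$)
$M{\left(t \right)} = t^{2}$ ($M{\left(t \right)} = 0 + t t = 0 + t^{2} = t^{2}$)
$\frac{236}{F{\left(-30,M{\left(-2 \right)} \right)}} = \frac{236}{\frac{1}{-27 - 30}} = \frac{236}{\frac{1}{-57}} = \frac{236}{- \frac{1}{57}} = 236 \left(-57\right) = -13452$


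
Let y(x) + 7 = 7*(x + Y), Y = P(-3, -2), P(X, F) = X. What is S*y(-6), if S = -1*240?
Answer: 16800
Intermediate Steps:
Y = -3
y(x) = -28 + 7*x (y(x) = -7 + 7*(x - 3) = -7 + 7*(-3 + x) = -7 + (-21 + 7*x) = -28 + 7*x)
S = -240
S*y(-6) = -240*(-28 + 7*(-6)) = -240*(-28 - 42) = -240*(-70) = 16800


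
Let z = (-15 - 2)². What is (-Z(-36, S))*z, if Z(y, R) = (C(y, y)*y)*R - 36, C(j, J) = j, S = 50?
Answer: -18716796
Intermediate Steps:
Z(y, R) = -36 + R*y² (Z(y, R) = (y*y)*R - 36 = y²*R - 36 = R*y² - 36 = -36 + R*y²)
z = 289 (z = (-17)² = 289)
(-Z(-36, S))*z = -(-36 + 50*(-36)²)*289 = -(-36 + 50*1296)*289 = -(-36 + 64800)*289 = -1*64764*289 = -64764*289 = -18716796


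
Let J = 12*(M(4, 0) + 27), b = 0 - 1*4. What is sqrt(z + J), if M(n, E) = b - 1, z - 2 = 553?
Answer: 3*sqrt(91) ≈ 28.618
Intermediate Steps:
z = 555 (z = 2 + 553 = 555)
b = -4 (b = 0 - 4 = -4)
M(n, E) = -5 (M(n, E) = -4 - 1 = -5)
J = 264 (J = 12*(-5 + 27) = 12*22 = 264)
sqrt(z + J) = sqrt(555 + 264) = sqrt(819) = 3*sqrt(91)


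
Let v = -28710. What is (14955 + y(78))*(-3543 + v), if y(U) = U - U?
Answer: -482343615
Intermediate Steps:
y(U) = 0
(14955 + y(78))*(-3543 + v) = (14955 + 0)*(-3543 - 28710) = 14955*(-32253) = -482343615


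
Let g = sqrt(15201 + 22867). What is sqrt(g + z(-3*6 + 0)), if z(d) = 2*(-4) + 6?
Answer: sqrt(-2 + 2*sqrt(9517)) ≈ 13.896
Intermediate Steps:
z(d) = -2 (z(d) = -8 + 6 = -2)
g = 2*sqrt(9517) (g = sqrt(38068) = 2*sqrt(9517) ≈ 195.11)
sqrt(g + z(-3*6 + 0)) = sqrt(2*sqrt(9517) - 2) = sqrt(-2 + 2*sqrt(9517))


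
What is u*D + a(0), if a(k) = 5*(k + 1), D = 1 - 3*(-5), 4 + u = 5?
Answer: 21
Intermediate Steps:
u = 1 (u = -4 + 5 = 1)
D = 16 (D = 1 + 15 = 16)
a(k) = 5 + 5*k (a(k) = 5*(1 + k) = 5 + 5*k)
u*D + a(0) = 1*16 + (5 + 5*0) = 16 + (5 + 0) = 16 + 5 = 21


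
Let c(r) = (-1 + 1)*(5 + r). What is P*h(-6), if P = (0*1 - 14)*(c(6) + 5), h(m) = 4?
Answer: -280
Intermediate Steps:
c(r) = 0 (c(r) = 0*(5 + r) = 0)
P = -70 (P = (0*1 - 14)*(0 + 5) = (0 - 14)*5 = -14*5 = -70)
P*h(-6) = -70*4 = -280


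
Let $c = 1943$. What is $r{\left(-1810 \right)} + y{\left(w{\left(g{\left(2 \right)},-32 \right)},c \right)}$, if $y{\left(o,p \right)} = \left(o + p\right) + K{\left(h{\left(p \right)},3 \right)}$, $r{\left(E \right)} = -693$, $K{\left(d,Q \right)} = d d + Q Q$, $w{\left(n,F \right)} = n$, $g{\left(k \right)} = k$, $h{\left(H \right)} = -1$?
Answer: $1262$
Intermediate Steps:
$K{\left(d,Q \right)} = Q^{2} + d^{2}$ ($K{\left(d,Q \right)} = d^{2} + Q^{2} = Q^{2} + d^{2}$)
$y{\left(o,p \right)} = 10 + o + p$ ($y{\left(o,p \right)} = \left(o + p\right) + \left(3^{2} + \left(-1\right)^{2}\right) = \left(o + p\right) + \left(9 + 1\right) = \left(o + p\right) + 10 = 10 + o + p$)
$r{\left(-1810 \right)} + y{\left(w{\left(g{\left(2 \right)},-32 \right)},c \right)} = -693 + \left(10 + 2 + 1943\right) = -693 + 1955 = 1262$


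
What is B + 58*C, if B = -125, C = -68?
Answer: -4069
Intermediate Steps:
B + 58*C = -125 + 58*(-68) = -125 - 3944 = -4069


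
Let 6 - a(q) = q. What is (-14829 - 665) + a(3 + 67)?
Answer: -15558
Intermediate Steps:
a(q) = 6 - q
(-14829 - 665) + a(3 + 67) = (-14829 - 665) + (6 - (3 + 67)) = -15494 + (6 - 1*70) = -15494 + (6 - 70) = -15494 - 64 = -15558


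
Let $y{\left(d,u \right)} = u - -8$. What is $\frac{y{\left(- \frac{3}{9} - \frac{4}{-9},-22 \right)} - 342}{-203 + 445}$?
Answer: $- \frac{178}{121} \approx -1.4711$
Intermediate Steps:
$y{\left(d,u \right)} = 8 + u$ ($y{\left(d,u \right)} = u + 8 = 8 + u$)
$\frac{y{\left(- \frac{3}{9} - \frac{4}{-9},-22 \right)} - 342}{-203 + 445} = \frac{\left(8 - 22\right) - 342}{-203 + 445} = \frac{-14 - 342}{242} = \left(-356\right) \frac{1}{242} = - \frac{178}{121}$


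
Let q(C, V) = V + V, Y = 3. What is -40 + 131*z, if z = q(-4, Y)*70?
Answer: 54980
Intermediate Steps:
q(C, V) = 2*V
z = 420 (z = (2*3)*70 = 6*70 = 420)
-40 + 131*z = -40 + 131*420 = -40 + 55020 = 54980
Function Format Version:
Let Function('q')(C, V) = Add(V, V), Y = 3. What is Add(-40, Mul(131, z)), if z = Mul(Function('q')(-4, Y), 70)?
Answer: 54980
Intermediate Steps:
Function('q')(C, V) = Mul(2, V)
z = 420 (z = Mul(Mul(2, 3), 70) = Mul(6, 70) = 420)
Add(-40, Mul(131, z)) = Add(-40, Mul(131, 420)) = Add(-40, 55020) = 54980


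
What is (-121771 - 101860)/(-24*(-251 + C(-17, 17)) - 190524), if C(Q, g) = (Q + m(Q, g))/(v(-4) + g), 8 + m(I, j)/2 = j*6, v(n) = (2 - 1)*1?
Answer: 223631/184728 ≈ 1.2106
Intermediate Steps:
v(n) = 1 (v(n) = 1*1 = 1)
m(I, j) = -16 + 12*j (m(I, j) = -16 + 2*(j*6) = -16 + 2*(6*j) = -16 + 12*j)
C(Q, g) = (-16 + Q + 12*g)/(1 + g) (C(Q, g) = (Q + (-16 + 12*g))/(1 + g) = (-16 + Q + 12*g)/(1 + g))
(-121771 - 101860)/(-24*(-251 + C(-17, 17)) - 190524) = (-121771 - 101860)/(-24*(-251 + (-16 - 17 + 12*17)/(1 + 17)) - 190524) = -223631/(-24*(-251 + (-16 - 17 + 204)/18) - 190524) = -223631/(-24*(-251 + (1/18)*171) - 190524) = -223631/(-24*(-251 + 19/2) - 190524) = -223631/(-24*(-483/2) - 190524) = -223631/(5796 - 190524) = -223631/(-184728) = -223631*(-1/184728) = 223631/184728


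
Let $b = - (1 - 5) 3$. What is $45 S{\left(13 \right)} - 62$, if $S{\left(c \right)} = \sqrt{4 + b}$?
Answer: $118$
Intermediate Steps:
$b = 12$ ($b = \left(-1\right) \left(-4\right) 3 = 4 \cdot 3 = 12$)
$S{\left(c \right)} = 4$ ($S{\left(c \right)} = \sqrt{4 + 12} = \sqrt{16} = 4$)
$45 S{\left(13 \right)} - 62 = 45 \cdot 4 - 62 = 180 - 62 = 118$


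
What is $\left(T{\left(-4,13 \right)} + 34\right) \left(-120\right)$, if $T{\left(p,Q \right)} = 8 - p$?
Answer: $-5520$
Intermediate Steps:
$\left(T{\left(-4,13 \right)} + 34\right) \left(-120\right) = \left(\left(8 - -4\right) + 34\right) \left(-120\right) = \left(\left(8 + 4\right) + 34\right) \left(-120\right) = \left(12 + 34\right) \left(-120\right) = 46 \left(-120\right) = -5520$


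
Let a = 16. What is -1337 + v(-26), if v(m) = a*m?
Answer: -1753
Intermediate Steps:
v(m) = 16*m
-1337 + v(-26) = -1337 + 16*(-26) = -1337 - 416 = -1753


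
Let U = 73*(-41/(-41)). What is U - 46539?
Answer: -46466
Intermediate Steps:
U = 73 (U = 73*(-41*(-1/41)) = 73*1 = 73)
U - 46539 = 73 - 46539 = -46466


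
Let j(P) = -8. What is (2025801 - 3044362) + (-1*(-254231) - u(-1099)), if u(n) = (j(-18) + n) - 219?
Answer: -763004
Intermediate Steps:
u(n) = -227 + n (u(n) = (-8 + n) - 219 = -227 + n)
(2025801 - 3044362) + (-1*(-254231) - u(-1099)) = (2025801 - 3044362) + (-1*(-254231) - (-227 - 1099)) = -1018561 + (254231 - 1*(-1326)) = -1018561 + (254231 + 1326) = -1018561 + 255557 = -763004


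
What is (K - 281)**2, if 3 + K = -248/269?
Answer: 5874302736/72361 ≈ 81181.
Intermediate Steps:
K = -1055/269 (K = -3 - 248/269 = -1055/269 ≈ -3.9219)
(K - 281)**2 = (-1055/269 - 281)**2 = (-76644/269)**2 = 5874302736/72361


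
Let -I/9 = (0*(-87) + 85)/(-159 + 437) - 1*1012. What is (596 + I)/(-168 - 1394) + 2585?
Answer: 101800283/39476 ≈ 2578.8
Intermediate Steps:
I = 2531259/278 (I = -9*((0*(-87) + 85)/(-159 + 437) - 1*1012) = -9*((0 + 85)/278 - 1012) = -9*(85*(1/278) - 1012) = -9*(85/278 - 1012) = -9*(-281251/278) = 2531259/278 ≈ 9105.3)
(596 + I)/(-168 - 1394) + 2585 = (596 + 2531259/278)/(-168 - 1394) + 2585 = (2696947/278)/(-1562) + 2585 = (2696947/278)*(-1/1562) + 2585 = -245177/39476 + 2585 = 101800283/39476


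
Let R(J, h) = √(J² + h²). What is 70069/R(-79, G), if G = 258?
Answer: 70069*√72805/72805 ≈ 259.68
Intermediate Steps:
70069/R(-79, G) = 70069/(√((-79)² + 258²)) = 70069/(√(6241 + 66564)) = 70069/(√72805) = 70069*(√72805/72805) = 70069*√72805/72805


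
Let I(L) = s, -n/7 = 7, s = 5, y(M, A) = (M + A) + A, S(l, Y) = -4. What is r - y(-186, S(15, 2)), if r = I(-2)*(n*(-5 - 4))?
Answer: 2399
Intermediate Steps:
y(M, A) = M + 2*A (y(M, A) = (A + M) + A = M + 2*A)
n = -49 (n = -7*7 = -49)
I(L) = 5
r = 2205 (r = 5*(-49*(-5 - 4)) = 5*(-49*(-9)) = 5*441 = 2205)
r - y(-186, S(15, 2)) = 2205 - (-186 + 2*(-4)) = 2205 - (-186 - 8) = 2205 - 1*(-194) = 2205 + 194 = 2399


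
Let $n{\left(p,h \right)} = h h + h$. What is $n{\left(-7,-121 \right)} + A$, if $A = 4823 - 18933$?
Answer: $410$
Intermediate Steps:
$n{\left(p,h \right)} = h + h^{2}$ ($n{\left(p,h \right)} = h^{2} + h = h + h^{2}$)
$A = -14110$ ($A = 4823 - 18933 = -14110$)
$n{\left(-7,-121 \right)} + A = - 121 \left(1 - 121\right) - 14110 = \left(-121\right) \left(-120\right) - 14110 = 14520 - 14110 = 410$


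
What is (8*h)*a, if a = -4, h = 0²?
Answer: 0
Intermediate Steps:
h = 0
(8*h)*a = (8*0)*(-4) = 0*(-4) = 0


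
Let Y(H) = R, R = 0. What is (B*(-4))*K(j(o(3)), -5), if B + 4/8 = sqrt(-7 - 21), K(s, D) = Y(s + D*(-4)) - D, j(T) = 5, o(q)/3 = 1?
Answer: 10 - 40*I*sqrt(7) ≈ 10.0 - 105.83*I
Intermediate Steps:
o(q) = 3 (o(q) = 3*1 = 3)
Y(H) = 0
K(s, D) = -D (K(s, D) = 0 - D = -D)
B = -1/2 + 2*I*sqrt(7) (B = -1/2 + sqrt(-7 - 21) = -1/2 + sqrt(-28) = -1/2 + 2*I*sqrt(7) ≈ -0.5 + 5.2915*I)
(B*(-4))*K(j(o(3)), -5) = ((-1/2 + 2*I*sqrt(7))*(-4))*(-1*(-5)) = (2 - 8*I*sqrt(7))*5 = 10 - 40*I*sqrt(7)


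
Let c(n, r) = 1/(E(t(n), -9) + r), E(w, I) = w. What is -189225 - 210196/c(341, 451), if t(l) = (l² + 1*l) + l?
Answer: -24680142369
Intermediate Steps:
t(l) = l² + 2*l (t(l) = (l² + l) + l = (l + l²) + l = l² + 2*l)
c(n, r) = 1/(r + n*(2 + n)) (c(n, r) = 1/(n*(2 + n) + r) = 1/(r + n*(2 + n)))
-189225 - 210196/c(341, 451) = -189225 - (94798396 + 71676836*(2 + 341)) = -189225 - 210196/(1/(451 + 341*343)) = -189225 - 210196/(1/(451 + 116963)) = -189225 - 210196/(1/117414) = -189225 - 210196/1/117414 = -189225 - 210196*117414 = -189225 - 24679953144 = -24680142369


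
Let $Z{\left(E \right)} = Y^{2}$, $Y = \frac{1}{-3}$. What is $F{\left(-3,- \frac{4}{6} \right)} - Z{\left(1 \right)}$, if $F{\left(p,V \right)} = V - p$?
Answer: $\frac{20}{9} \approx 2.2222$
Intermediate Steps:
$Y = - \frac{1}{3} \approx -0.33333$
$Z{\left(E \right)} = \frac{1}{9}$ ($Z{\left(E \right)} = \left(- \frac{1}{3}\right)^{2} = \frac{1}{9}$)
$F{\left(-3,- \frac{4}{6} \right)} - Z{\left(1 \right)} = \left(- \frac{4}{6} - -3\right) - \frac{1}{9} = \left(\left(-4\right) \frac{1}{6} + 3\right) - \frac{1}{9} = \left(- \frac{2}{3} + 3\right) - \frac{1}{9} = \frac{7}{3} - \frac{1}{9} = \frac{20}{9}$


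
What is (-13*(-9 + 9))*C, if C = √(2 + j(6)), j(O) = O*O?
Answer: 0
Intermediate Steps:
j(O) = O²
C = √38 (C = √(2 + 6²) = √(2 + 36) = √38 ≈ 6.1644)
(-13*(-9 + 9))*C = (-13*(-9 + 9))*√38 = (-13*0)*√38 = 0*√38 = 0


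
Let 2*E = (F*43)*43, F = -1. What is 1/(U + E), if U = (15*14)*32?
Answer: 2/11591 ≈ 0.00017255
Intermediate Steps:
U = 6720 (U = 210*32 = 6720)
E = -1849/2 (E = (-1*43*43)/2 = (-43*43)/2 = (1/2)*(-1849) = -1849/2 ≈ -924.50)
1/(U + E) = 1/(6720 - 1849/2) = 1/(11591/2) = 2/11591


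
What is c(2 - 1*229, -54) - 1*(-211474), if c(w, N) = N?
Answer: 211420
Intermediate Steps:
c(2 - 1*229, -54) - 1*(-211474) = -54 - 1*(-211474) = -54 + 211474 = 211420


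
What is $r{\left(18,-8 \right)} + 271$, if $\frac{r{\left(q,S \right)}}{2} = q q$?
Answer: $919$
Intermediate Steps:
$r{\left(q,S \right)} = 2 q^{2}$ ($r{\left(q,S \right)} = 2 q q = 2 q^{2}$)
$r{\left(18,-8 \right)} + 271 = 2 \cdot 18^{2} + 271 = 2 \cdot 324 + 271 = 648 + 271 = 919$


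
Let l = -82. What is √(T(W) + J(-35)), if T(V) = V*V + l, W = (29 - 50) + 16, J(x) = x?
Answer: 2*I*√23 ≈ 9.5917*I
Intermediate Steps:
W = -5 (W = -21 + 16 = -5)
T(V) = -82 + V² (T(V) = V*V - 82 = V² - 82 = -82 + V²)
√(T(W) + J(-35)) = √((-82 + (-5)²) - 35) = √((-82 + 25) - 35) = √(-57 - 35) = √(-92) = 2*I*√23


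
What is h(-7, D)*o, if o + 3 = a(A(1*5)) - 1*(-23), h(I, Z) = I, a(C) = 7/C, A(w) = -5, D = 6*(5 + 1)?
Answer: -651/5 ≈ -130.20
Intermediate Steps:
D = 36 (D = 6*6 = 36)
o = 93/5 (o = -3 + (7/(-5) - 1*(-23)) = -3 + (7*(-⅕) + 23) = -3 + (-7/5 + 23) = -3 + 108/5 = 93/5 ≈ 18.600)
h(-7, D)*o = -7*93/5 = -651/5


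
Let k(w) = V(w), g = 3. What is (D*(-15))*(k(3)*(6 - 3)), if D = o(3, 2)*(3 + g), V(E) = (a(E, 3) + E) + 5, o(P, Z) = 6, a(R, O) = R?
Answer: -17820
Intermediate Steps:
V(E) = 5 + 2*E (V(E) = (E + E) + 5 = 2*E + 5 = 5 + 2*E)
D = 36 (D = 6*(3 + 3) = 6*6 = 36)
k(w) = 5 + 2*w
(D*(-15))*(k(3)*(6 - 3)) = (36*(-15))*((5 + 2*3)*(6 - 3)) = -540*(5 + 6)*3 = -5940*3 = -540*33 = -17820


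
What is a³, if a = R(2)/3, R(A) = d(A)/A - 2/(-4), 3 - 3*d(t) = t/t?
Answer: 125/5832 ≈ 0.021433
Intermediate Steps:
d(t) = ⅔ (d(t) = 1 - t/(3*t) = 1 - ⅓*1 = 1 - ⅓ = ⅔)
R(A) = ½ + 2/(3*A) (R(A) = 2/(3*A) - 2/(-4) = 2/(3*A) - 2*(-¼) = 2/(3*A) + ½ = ½ + 2/(3*A))
a = 5/18 (a = ((⅙)*(4 + 3*2)/2)/3 = ((⅙)*(½)*(4 + 6))*(⅓) = ((⅙)*(½)*10)*(⅓) = (⅚)*(⅓) = 5/18 ≈ 0.27778)
a³ = (5/18)³ = 125/5832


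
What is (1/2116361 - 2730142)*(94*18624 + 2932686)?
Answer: -27060191091811478262/2116361 ≈ -1.2786e+13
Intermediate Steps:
(1/2116361 - 2730142)*(94*18624 + 2932686) = (1/2116361 - 2730142)*(1750656 + 2932686) = -5777966053261/2116361*4683342 = -27060191091811478262/2116361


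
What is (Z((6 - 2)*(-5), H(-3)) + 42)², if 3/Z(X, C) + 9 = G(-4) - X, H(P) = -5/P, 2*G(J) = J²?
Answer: 641601/361 ≈ 1777.3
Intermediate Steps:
G(J) = J²/2
Z(X, C) = 3/(-1 - X) (Z(X, C) = 3/(-9 + ((½)*(-4)² - X)) = 3/(-9 + ((½)*16 - X)) = 3/(-9 + (8 - X)) = 3/(-1 - X))
(Z((6 - 2)*(-5), H(-3)) + 42)² = (-3/(1 + (6 - 2)*(-5)) + 42)² = (-3/(1 + 4*(-5)) + 42)² = (-3/(1 - 20) + 42)² = (-3/(-19) + 42)² = (-3*(-1/19) + 42)² = (3/19 + 42)² = (801/19)² = 641601/361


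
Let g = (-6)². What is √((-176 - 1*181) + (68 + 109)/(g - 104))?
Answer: 3*I*√46189/34 ≈ 18.963*I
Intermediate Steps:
g = 36
√((-176 - 1*181) + (68 + 109)/(g - 104)) = √((-176 - 1*181) + (68 + 109)/(36 - 104)) = √((-176 - 181) + 177/(-68)) = √(-357 + 177*(-1/68)) = √(-357 - 177/68) = √(-24453/68) = 3*I*√46189/34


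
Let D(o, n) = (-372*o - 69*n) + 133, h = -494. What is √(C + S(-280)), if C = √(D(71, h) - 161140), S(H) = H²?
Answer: √(78400 + 9*I*√1893) ≈ 280.0 + 0.6992*I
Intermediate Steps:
D(o, n) = 133 - 372*o - 69*n
C = 9*I*√1893 (C = √((133 - 372*71 - 69*(-494)) - 161140) = √((133 - 26412 + 34086) - 161140) = √(7807 - 161140) = √(-153333) = 9*I*√1893 ≈ 391.58*I)
√(C + S(-280)) = √(9*I*√1893 + (-280)²) = √(9*I*√1893 + 78400) = √(78400 + 9*I*√1893)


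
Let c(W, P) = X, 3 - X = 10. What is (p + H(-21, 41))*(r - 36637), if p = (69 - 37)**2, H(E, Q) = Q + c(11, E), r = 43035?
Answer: 6769084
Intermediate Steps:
X = -7 (X = 3 - 1*10 = 3 - 10 = -7)
c(W, P) = -7
H(E, Q) = -7 + Q (H(E, Q) = Q - 7 = -7 + Q)
p = 1024 (p = 32**2 = 1024)
(p + H(-21, 41))*(r - 36637) = (1024 + (-7 + 41))*(43035 - 36637) = (1024 + 34)*6398 = 1058*6398 = 6769084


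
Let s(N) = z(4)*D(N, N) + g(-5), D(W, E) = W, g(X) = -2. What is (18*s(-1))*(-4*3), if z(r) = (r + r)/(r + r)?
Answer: 648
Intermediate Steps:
z(r) = 1 (z(r) = (2*r)/((2*r)) = (2*r)*(1/(2*r)) = 1)
s(N) = -2 + N (s(N) = 1*N - 2 = N - 2 = -2 + N)
(18*s(-1))*(-4*3) = (18*(-2 - 1))*(-4*3) = (18*(-3))*(-12) = -54*(-12) = 648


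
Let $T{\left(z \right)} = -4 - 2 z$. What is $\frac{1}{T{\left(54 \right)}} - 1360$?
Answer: $- \frac{152321}{112} \approx -1360.0$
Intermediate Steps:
$\frac{1}{T{\left(54 \right)}} - 1360 = \frac{1}{-4 - 108} - 1360 = \frac{1}{-112} - 1360 = - \frac{1}{112} - 1360 = - \frac{152321}{112}$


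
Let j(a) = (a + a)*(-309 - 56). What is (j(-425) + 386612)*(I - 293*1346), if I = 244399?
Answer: -104514665898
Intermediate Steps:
j(a) = -730*a (j(a) = (2*a)*(-365) = -730*a)
(j(-425) + 386612)*(I - 293*1346) = (-730*(-425) + 386612)*(244399 - 293*1346) = (310250 + 386612)*(244399 - 394378) = 696862*(-149979) = -104514665898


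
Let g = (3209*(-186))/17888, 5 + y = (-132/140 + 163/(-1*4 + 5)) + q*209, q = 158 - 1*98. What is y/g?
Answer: -3974686768/10445295 ≈ -380.52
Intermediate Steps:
q = 60 (q = 158 - 98 = 60)
y = 444397/35 (y = -5 + ((-132/140 + 163/(-1*4 + 5)) + 60*209) = -5 + ((-132*1/140 + 163/(-4 + 5)) + 12540) = -5 + ((-33/35 + 163/1) + 12540) = -5 + ((-33/35 + 163*1) + 12540) = -5 + ((-33/35 + 163) + 12540) = -5 + (5672/35 + 12540) = -5 + 444572/35 = 444397/35 ≈ 12697.)
g = -298437/8944 (g = -596874*1/17888 = -298437/8944 ≈ -33.367)
y/g = 444397/(35*(-298437/8944)) = (444397/35)*(-8944/298437) = -3974686768/10445295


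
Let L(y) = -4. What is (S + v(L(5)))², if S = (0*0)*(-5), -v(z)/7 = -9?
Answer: 3969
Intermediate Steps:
v(z) = 63 (v(z) = -7*(-9) = 63)
S = 0 (S = 0*(-5) = 0)
(S + v(L(5)))² = (0 + 63)² = 63² = 3969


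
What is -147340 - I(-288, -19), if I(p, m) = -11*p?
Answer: -150508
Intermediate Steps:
-147340 - I(-288, -19) = -147340 - (-11)*(-288) = -147340 - 1*3168 = -147340 - 3168 = -150508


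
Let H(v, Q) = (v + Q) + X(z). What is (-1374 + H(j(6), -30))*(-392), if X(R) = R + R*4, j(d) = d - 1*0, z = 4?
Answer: 540176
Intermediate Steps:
j(d) = d (j(d) = d + 0 = d)
X(R) = 5*R (X(R) = R + 4*R = 5*R)
H(v, Q) = 20 + Q + v (H(v, Q) = (v + Q) + 5*4 = (Q + v) + 20 = 20 + Q + v)
(-1374 + H(j(6), -30))*(-392) = (-1374 + (20 - 30 + 6))*(-392) = (-1374 - 4)*(-392) = -1378*(-392) = 540176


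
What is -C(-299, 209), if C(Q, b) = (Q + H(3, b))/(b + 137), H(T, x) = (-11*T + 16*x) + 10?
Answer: -1511/173 ≈ -8.7341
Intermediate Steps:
H(T, x) = 10 - 11*T + 16*x
C(Q, b) = (-23 + Q + 16*b)/(137 + b) (C(Q, b) = (Q + (10 - 11*3 + 16*b))/(b + 137) = (Q + (10 - 33 + 16*b))/(137 + b) = (Q + (-23 + 16*b))/(137 + b) = (-23 + Q + 16*b)/(137 + b))
-C(-299, 209) = -(-23 - 299 + 16*209)/(137 + 209) = -(-23 - 299 + 3344)/346 = -3022/346 = -1*1511/173 = -1511/173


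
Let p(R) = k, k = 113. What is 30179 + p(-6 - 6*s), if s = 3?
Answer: 30292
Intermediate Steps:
p(R) = 113
30179 + p(-6 - 6*s) = 30179 + 113 = 30292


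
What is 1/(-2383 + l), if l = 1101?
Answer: -1/1282 ≈ -0.00078003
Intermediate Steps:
1/(-2383 + l) = 1/(-2383 + 1101) = 1/(-1282) = -1/1282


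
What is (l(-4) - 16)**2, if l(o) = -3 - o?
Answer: 225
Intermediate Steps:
(l(-4) - 16)**2 = ((-3 - 1*(-4)) - 16)**2 = ((-3 + 4) - 16)**2 = (1 - 16)**2 = (-15)**2 = 225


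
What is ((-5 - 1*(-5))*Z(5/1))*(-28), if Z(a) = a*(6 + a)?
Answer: 0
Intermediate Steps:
((-5 - 1*(-5))*Z(5/1))*(-28) = ((-5 - 1*(-5))*((5/1)*(6 + 5/1)))*(-28) = ((-5 + 5)*((5*1)*(6 + 5*1)))*(-28) = (0*(5*(6 + 5)))*(-28) = (0*(5*11))*(-28) = (0*55)*(-28) = 0*(-28) = 0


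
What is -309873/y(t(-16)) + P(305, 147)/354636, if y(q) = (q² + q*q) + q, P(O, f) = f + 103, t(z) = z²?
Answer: -1017215641/431237376 ≈ -2.3588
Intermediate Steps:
P(O, f) = 103 + f
y(q) = q + 2*q² (y(q) = (q² + q²) + q = 2*q² + q = q + 2*q²)
-309873/y(t(-16)) + P(305, 147)/354636 = -309873*1/(256*(1 + 2*(-16)²)) + (103 + 147)/354636 = -309873*1/(256*(1 + 2*256)) + 250*(1/354636) = -309873*1/(256*(1 + 512)) + 125/177318 = -309873/(256*513) + 125/177318 = -309873/131328 + 125/177318 = -309873*1/131328 + 125/177318 = -103291/43776 + 125/177318 = -1017215641/431237376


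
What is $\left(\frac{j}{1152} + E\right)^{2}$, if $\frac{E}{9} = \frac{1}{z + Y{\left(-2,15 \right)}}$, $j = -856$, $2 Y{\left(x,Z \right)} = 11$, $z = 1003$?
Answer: $\frac{45465753529}{84360040704} \approx 0.53895$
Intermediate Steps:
$Y{\left(x,Z \right)} = \frac{11}{2}$ ($Y{\left(x,Z \right)} = \frac{1}{2} \cdot 11 = \frac{11}{2}$)
$E = \frac{18}{2017}$ ($E = \frac{9}{1003 + \frac{11}{2}} = \frac{9}{\frac{2017}{2}} = 9 \cdot \frac{2}{2017} = \frac{18}{2017} \approx 0.0089241$)
$\left(\frac{j}{1152} + E\right)^{2} = \left(- \frac{856}{1152} + \frac{18}{2017}\right)^{2} = \left(\left(-856\right) \frac{1}{1152} + \frac{18}{2017}\right)^{2} = \left(- \frac{107}{144} + \frac{18}{2017}\right)^{2} = \left(- \frac{213227}{290448}\right)^{2} = \frac{45465753529}{84360040704}$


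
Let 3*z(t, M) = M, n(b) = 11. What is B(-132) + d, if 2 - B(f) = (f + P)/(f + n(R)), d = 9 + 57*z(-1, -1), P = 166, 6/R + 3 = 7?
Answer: -934/121 ≈ -7.7190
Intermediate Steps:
R = 3/2 (R = 6/(-3 + 7) = 6/4 = 6*(¼) = 3/2 ≈ 1.5000)
z(t, M) = M/3
d = -10 (d = 9 + 57*((⅓)*(-1)) = 9 + 57*(-⅓) = 9 - 19 = -10)
B(f) = 2 - (166 + f)/(11 + f) (B(f) = 2 - (f + 166)/(f + 11) = 2 - (166 + f)/(11 + f))
B(-132) + d = (-144 - 132)/(11 - 132) - 10 = -276/(-121) - 10 = -1/121*(-276) - 10 = 276/121 - 10 = -934/121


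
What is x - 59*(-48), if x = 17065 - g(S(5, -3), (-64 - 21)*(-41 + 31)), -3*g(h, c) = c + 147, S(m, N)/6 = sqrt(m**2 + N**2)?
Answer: 60688/3 ≈ 20229.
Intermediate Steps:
S(m, N) = 6*sqrt(N**2 + m**2) (S(m, N) = 6*sqrt(m**2 + N**2) = 6*sqrt(N**2 + m**2))
g(h, c) = -49 - c/3 (g(h, c) = -(c + 147)/3 = -(147 + c)/3 = -49 - c/3)
x = 52192/3 (x = 17065 - (-49 - (-64 - 21)*(-41 + 31)/3) = 17065 - (-49 - (-85)*(-10)/3) = 17065 - (-49 - 1/3*850) = 17065 - (-49 - 850/3) = 17065 - 1*(-997/3) = 17065 + 997/3 = 52192/3 ≈ 17397.)
x - 59*(-48) = 52192/3 - 59*(-48) = 52192/3 - 1*(-2832) = 52192/3 + 2832 = 60688/3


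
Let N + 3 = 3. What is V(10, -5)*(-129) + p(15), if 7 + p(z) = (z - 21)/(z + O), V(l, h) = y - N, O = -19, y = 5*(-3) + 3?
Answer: 3085/2 ≈ 1542.5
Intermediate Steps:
N = 0 (N = -3 + 3 = 0)
y = -12 (y = -15 + 3 = -12)
V(l, h) = -12 (V(l, h) = -12 - 1*0 = -12 + 0 = -12)
p(z) = -7 + (-21 + z)/(-19 + z) (p(z) = -7 + (z - 21)/(z - 19) = -7 + (-21 + z)/(-19 + z))
V(10, -5)*(-129) + p(15) = -12*(-129) + 2*(56 - 3*15)/(-19 + 15) = 1548 + 2*(56 - 45)/(-4) = 1548 + 2*(-1/4)*11 = 1548 - 11/2 = 3085/2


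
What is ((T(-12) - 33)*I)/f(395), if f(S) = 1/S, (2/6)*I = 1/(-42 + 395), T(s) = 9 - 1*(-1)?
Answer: -27255/353 ≈ -77.210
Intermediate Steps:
T(s) = 10 (T(s) = 9 + 1 = 10)
I = 3/353 (I = 3/(-42 + 395) = 3/353 ≈ 0.0084986)
((T(-12) - 33)*I)/f(395) = ((10 - 33)*(3/353))/(1/395) = (-23*3/353)/(1/395) = -69/353*395 = -27255/353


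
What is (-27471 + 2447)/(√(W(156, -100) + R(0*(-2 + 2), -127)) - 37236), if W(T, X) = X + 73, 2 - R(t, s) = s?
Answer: 155298944/231086599 + 12512*√102/693259797 ≈ 0.67222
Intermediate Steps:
R(t, s) = 2 - s
W(T, X) = 73 + X
(-27471 + 2447)/(√(W(156, -100) + R(0*(-2 + 2), -127)) - 37236) = (-27471 + 2447)/(√((73 - 100) + (2 - 1*(-127))) - 37236) = -25024/(√(-27 + (2 + 127)) - 37236) = -25024/(√(-27 + 129) - 37236) = -25024/(√102 - 37236) = -25024/(-37236 + √102)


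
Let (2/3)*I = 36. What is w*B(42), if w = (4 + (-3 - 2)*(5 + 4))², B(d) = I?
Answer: 90774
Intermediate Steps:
I = 54 (I = (3/2)*36 = 54)
B(d) = 54
w = 1681 (w = (4 - 5*9)² = (4 - 45)² = (-41)² = 1681)
w*B(42) = 1681*54 = 90774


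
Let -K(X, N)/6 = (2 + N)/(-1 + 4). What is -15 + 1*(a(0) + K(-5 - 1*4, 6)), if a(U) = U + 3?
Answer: -28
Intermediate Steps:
K(X, N) = -4 - 2*N (K(X, N) = -6*(2 + N)/(-1 + 4) = -6*(2 + N)/3 = -6*(⅔ + N/3) = -4 - 2*N)
a(U) = 3 + U
-15 + 1*(a(0) + K(-5 - 1*4, 6)) = -15 + 1*((3 + 0) + (-4 - 2*6)) = -15 + 1*(3 + (-4 - 12)) = -15 + 1*(3 - 16) = -15 + 1*(-13) = -15 - 13 = -28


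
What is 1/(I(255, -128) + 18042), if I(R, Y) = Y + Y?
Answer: 1/17786 ≈ 5.6224e-5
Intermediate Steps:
I(R, Y) = 2*Y
1/(I(255, -128) + 18042) = 1/(2*(-128) + 18042) = 1/(-256 + 18042) = 1/17786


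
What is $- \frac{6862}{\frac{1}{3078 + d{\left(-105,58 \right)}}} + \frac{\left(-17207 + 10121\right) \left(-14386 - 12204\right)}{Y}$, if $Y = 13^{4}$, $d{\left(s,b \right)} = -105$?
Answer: $- \frac{582476718546}{28561} \approx -2.0394 \cdot 10^{7}$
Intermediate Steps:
$Y = 28561$
$- \frac{6862}{\frac{1}{3078 + d{\left(-105,58 \right)}}} + \frac{\left(-17207 + 10121\right) \left(-14386 - 12204\right)}{Y} = - \frac{6862}{\frac{1}{3078 - 105}} + \frac{\left(-17207 + 10121\right) \left(-14386 - 12204\right)}{28561} = - \frac{6862}{\frac{1}{2973}} + \left(-7086\right) \left(-26590\right) \frac{1}{28561} = - 6862 \frac{1}{\frac{1}{2973}} + 188416740 \cdot \frac{1}{28561} = \left(-6862\right) 2973 + \frac{188416740}{28561} = -20400726 + \frac{188416740}{28561} = - \frac{582476718546}{28561}$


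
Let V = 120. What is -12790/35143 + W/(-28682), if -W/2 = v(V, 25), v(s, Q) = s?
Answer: -179204230/503985763 ≈ -0.35557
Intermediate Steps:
W = -240 (W = -2*120 = -240)
-12790/35143 + W/(-28682) = -12790/35143 - 240/(-28682) = -12790*1/35143 - 240*(-1/28682) = -12790/35143 + 120/14341 = -179204230/503985763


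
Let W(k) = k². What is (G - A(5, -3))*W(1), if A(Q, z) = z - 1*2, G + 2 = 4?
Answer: 7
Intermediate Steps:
G = 2 (G = -2 + 4 = 2)
A(Q, z) = -2 + z (A(Q, z) = z - 2 = -2 + z)
(G - A(5, -3))*W(1) = (2 - (-2 - 3))*1² = (2 - 1*(-5))*1 = (2 + 5)*1 = 7*1 = 7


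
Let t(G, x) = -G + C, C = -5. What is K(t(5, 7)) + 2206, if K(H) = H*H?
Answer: 2306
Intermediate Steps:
t(G, x) = -5 - G (t(G, x) = -G - 5 = -5 - G)
K(H) = H²
K(t(5, 7)) + 2206 = (-5 - 1*5)² + 2206 = (-5 - 5)² + 2206 = (-10)² + 2206 = 100 + 2206 = 2306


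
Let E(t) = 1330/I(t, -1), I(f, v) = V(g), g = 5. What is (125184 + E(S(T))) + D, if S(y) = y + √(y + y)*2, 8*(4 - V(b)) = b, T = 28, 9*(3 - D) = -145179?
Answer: 3826226/27 ≈ 1.4171e+5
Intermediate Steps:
D = 16134 (D = 3 - ⅑*(-145179) = 3 + 16131 = 16134)
V(b) = 4 - b/8
I(f, v) = 27/8 (I(f, v) = 4 - ⅛*5 = 4 - 5/8 = 27/8)
S(y) = y + 2*√2*√y (S(y) = y + √(2*y)*2 = y + (√2*√y)*2 = y + 2*√2*√y)
E(t) = 10640/27 (E(t) = 1330/(27/8) = 1330*(8/27) = 10640/27)
(125184 + E(S(T))) + D = (125184 + 10640/27) + 16134 = 3390608/27 + 16134 = 3826226/27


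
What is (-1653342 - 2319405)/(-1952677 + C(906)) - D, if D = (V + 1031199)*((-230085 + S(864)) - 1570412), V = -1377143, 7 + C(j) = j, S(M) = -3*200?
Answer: -1216111300033237157/1951778 ≈ -6.2308e+11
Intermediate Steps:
S(M) = -600
C(j) = -7 + j
D = 623078700568 (D = (-1377143 + 1031199)*((-230085 - 600) - 1570412) = -345944*(-230685 - 1570412) = -345944*(-1801097) = 623078700568)
(-1653342 - 2319405)/(-1952677 + C(906)) - D = (-1653342 - 2319405)/(-1952677 + (-7 + 906)) - 1*623078700568 = -3972747/(-1952677 + 899) - 623078700568 = -3972747/(-1951778) - 623078700568 = -3972747*(-1/1951778) - 623078700568 = 3972747/1951778 - 623078700568 = -1216111300033237157/1951778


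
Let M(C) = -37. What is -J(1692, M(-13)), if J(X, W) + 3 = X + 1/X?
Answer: -2857789/1692 ≈ -1689.0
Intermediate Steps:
J(X, W) = -3 + X + 1/X (J(X, W) = -3 + (X + 1/X) = -3 + X + 1/X)
-J(1692, M(-13)) = -(-3 + 1692 + 1/1692) = -1*2857789/1692 = -2857789/1692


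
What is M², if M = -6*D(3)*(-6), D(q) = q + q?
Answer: 46656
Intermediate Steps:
D(q) = 2*q
M = 216 (M = -12*3*(-6) = -6*6*(-6) = -36*(-6) = 216)
M² = 216² = 46656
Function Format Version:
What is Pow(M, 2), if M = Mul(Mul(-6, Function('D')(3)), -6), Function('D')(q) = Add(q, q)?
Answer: 46656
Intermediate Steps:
Function('D')(q) = Mul(2, q)
M = 216 (M = Mul(Mul(-6, Mul(2, 3)), -6) = Mul(Mul(-6, 6), -6) = Mul(-36, -6) = 216)
Pow(M, 2) = Pow(216, 2) = 46656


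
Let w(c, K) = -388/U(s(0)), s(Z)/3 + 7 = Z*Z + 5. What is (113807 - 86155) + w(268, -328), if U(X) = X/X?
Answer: 27264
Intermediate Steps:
s(Z) = -6 + 3*Z**2 (s(Z) = -21 + 3*(Z*Z + 5) = -21 + 3*(Z**2 + 5) = -21 + 3*(5 + Z**2) = -21 + (15 + 3*Z**2) = -6 + 3*Z**2)
U(X) = 1
w(c, K) = -388 (w(c, K) = -388/1 = -388*1 = -388)
(113807 - 86155) + w(268, -328) = (113807 - 86155) - 388 = 27652 - 388 = 27264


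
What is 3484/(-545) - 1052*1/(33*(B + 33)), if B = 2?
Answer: -919472/125895 ≈ -7.3035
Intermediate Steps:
3484/(-545) - 1052*1/(33*(B + 33)) = 3484/(-545) - 1052*1/(33*(2 + 33)) = 3484*(-1/545) - 1052/(33*35) = -3484/545 - 1052/1155 = -919472/125895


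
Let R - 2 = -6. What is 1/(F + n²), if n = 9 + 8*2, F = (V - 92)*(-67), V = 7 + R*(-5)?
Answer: 1/4980 ≈ 0.00020080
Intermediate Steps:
R = -4 (R = 2 - 6 = -4)
V = 27 (V = 7 - 4*(-5) = 7 + 20 = 27)
F = 4355 (F = (27 - 92)*(-67) = -65*(-67) = 4355)
n = 25 (n = 9 + 16 = 25)
1/(F + n²) = 1/(4355 + 25²) = 1/(4355 + 625) = 1/4980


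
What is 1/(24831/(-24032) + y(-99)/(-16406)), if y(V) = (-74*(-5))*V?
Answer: 197134496/236457387 ≈ 0.83370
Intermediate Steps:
y(V) = 370*V
1/(24831/(-24032) + y(-99)/(-16406)) = 1/(24831/(-24032) + (370*(-99))/(-16406)) = 1/(24831*(-1/24032) - 36630*(-1/16406)) = 1/(-24831/24032 + 18315/8203) = 1/(236457387/197134496) = 197134496/236457387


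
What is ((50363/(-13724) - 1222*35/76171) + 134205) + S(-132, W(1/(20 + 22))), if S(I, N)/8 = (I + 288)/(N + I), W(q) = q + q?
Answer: 388714989131033625/2896722497884 ≈ 1.3419e+5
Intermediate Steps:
W(q) = 2*q
S(I, N) = 8*(288 + I)/(I + N) (S(I, N) = 8*((I + 288)/(N + I)) = 8*((288 + I)/(I + N)) = 8*(288 + I)/(I + N))
((50363/(-13724) - 1222*35/76171) + 134205) + S(-132, W(1/(20 + 22))) = ((50363/(-13724) - 1222*35/76171) + 134205) + 8*(288 - 132)/(-132 + 2/(20 + 22)) = ((50363*(-1/13724) - 42770*1/76171) + 134205) + 8*156/(-132 + 2/42) = ((-50363/13724 - 42770/76171) + 134205) + 8*156/(-132 + 2*(1/42)) = (-4423175553/1045370804 + 134205) + 8*156/(-132 + 1/21) = 140289565575267/1045370804 + 8*156/(-2771/21) = 140289565575267/1045370804 + 8*(-21/2771)*156 = 140289565575267/1045370804 - 26208/2771 = 388714989131033625/2896722497884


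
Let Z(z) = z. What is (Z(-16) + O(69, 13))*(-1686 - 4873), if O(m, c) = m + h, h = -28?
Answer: -163975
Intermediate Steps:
O(m, c) = -28 + m (O(m, c) = m - 28 = -28 + m)
(Z(-16) + O(69, 13))*(-1686 - 4873) = (-16 + (-28 + 69))*(-1686 - 4873) = (-16 + 41)*(-6559) = 25*(-6559) = -163975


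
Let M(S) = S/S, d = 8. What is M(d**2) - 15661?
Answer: -15660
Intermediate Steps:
M(S) = 1
M(d**2) - 15661 = 1 - 15661 = -15660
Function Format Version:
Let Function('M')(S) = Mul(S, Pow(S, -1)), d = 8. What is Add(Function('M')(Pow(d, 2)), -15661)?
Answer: -15660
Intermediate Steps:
Function('M')(S) = 1
Add(Function('M')(Pow(d, 2)), -15661) = Add(1, -15661) = -15660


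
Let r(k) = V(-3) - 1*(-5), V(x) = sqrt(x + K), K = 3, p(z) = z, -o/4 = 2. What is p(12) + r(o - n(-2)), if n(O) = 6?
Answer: 17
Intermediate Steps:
o = -8 (o = -4*2 = -8)
V(x) = sqrt(3 + x) (V(x) = sqrt(x + 3) = sqrt(3 + x))
r(k) = 5 (r(k) = sqrt(3 - 3) - 1*(-5) = sqrt(0) + 5 = 0 + 5 = 5)
p(12) + r(o - n(-2)) = 12 + 5 = 17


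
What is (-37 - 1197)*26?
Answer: -32084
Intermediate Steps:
(-37 - 1197)*26 = -1234*26 = -32084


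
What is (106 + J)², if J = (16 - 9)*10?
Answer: 30976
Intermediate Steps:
J = 70 (J = 7*10 = 70)
(106 + J)² = (106 + 70)² = 176² = 30976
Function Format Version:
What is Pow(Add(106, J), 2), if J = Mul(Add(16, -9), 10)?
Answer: 30976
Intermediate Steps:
J = 70 (J = Mul(7, 10) = 70)
Pow(Add(106, J), 2) = Pow(Add(106, 70), 2) = Pow(176, 2) = 30976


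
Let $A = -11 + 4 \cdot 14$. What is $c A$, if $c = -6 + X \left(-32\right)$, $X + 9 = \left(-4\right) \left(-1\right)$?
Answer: $6930$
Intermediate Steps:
$X = -5$ ($X = -9 - -4 = -9 + 4 = -5$)
$c = 154$ ($c = -6 - -160 = -6 + 160 = 154$)
$A = 45$ ($A = -11 + 56 = 45$)
$c A = 154 \cdot 45 = 6930$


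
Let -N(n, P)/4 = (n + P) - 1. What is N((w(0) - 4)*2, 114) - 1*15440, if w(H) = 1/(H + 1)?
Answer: -15868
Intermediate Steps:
w(H) = 1/(1 + H)
N(n, P) = 4 - 4*P - 4*n (N(n, P) = -4*((n + P) - 1) = -4*((P + n) - 1) = -4*(-1 + P + n) = 4 - 4*P - 4*n)
N((w(0) - 4)*2, 114) - 1*15440 = (4 - 4*114 - 4*(1/(1 + 0) - 4)*2) - 1*15440 = (4 - 456 - 4*(1/1 - 4)*2) - 15440 = (4 - 456 - 4*(1 - 4)*2) - 15440 = (4 - 456 - (-12)*2) - 15440 = (4 - 456 - 4*(-6)) - 15440 = (4 - 456 + 24) - 15440 = -428 - 15440 = -15868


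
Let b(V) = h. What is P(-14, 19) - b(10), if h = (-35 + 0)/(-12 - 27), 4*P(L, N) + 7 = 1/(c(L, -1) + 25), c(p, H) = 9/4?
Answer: -44861/17004 ≈ -2.6383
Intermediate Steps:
c(p, H) = 9/4 (c(p, H) = 9*(1/4) = 9/4)
P(L, N) = -759/436 (P(L, N) = -7/4 + 1/(4*(9/4 + 25)) = -7/4 + 1/(4*(109/4)) = -7/4 + (1/4)*(4/109) = -7/4 + 1/109 = -759/436)
h = 35/39 (h = -35/(-39) = -35*(-1/39) = 35/39 ≈ 0.89744)
b(V) = 35/39
P(-14, 19) - b(10) = -759/436 - 1*35/39 = -759/436 - 35/39 = -44861/17004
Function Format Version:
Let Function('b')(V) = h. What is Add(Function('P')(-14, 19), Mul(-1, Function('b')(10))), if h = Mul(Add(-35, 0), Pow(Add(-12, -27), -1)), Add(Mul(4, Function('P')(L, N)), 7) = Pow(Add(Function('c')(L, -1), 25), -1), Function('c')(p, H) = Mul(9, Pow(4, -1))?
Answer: Rational(-44861, 17004) ≈ -2.6383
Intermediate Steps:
Function('c')(p, H) = Rational(9, 4) (Function('c')(p, H) = Mul(9, Rational(1, 4)) = Rational(9, 4))
Function('P')(L, N) = Rational(-759, 436) (Function('P')(L, N) = Add(Rational(-7, 4), Mul(Rational(1, 4), Pow(Add(Rational(9, 4), 25), -1))) = Add(Rational(-7, 4), Mul(Rational(1, 4), Pow(Rational(109, 4), -1))) = Add(Rational(-7, 4), Mul(Rational(1, 4), Rational(4, 109))) = Add(Rational(-7, 4), Rational(1, 109)) = Rational(-759, 436))
h = Rational(35, 39) (h = Mul(-35, Pow(-39, -1)) = Mul(-35, Rational(-1, 39)) = Rational(35, 39) ≈ 0.89744)
Function('b')(V) = Rational(35, 39)
Add(Function('P')(-14, 19), Mul(-1, Function('b')(10))) = Add(Rational(-759, 436), Mul(-1, Rational(35, 39))) = Add(Rational(-759, 436), Rational(-35, 39)) = Rational(-44861, 17004)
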